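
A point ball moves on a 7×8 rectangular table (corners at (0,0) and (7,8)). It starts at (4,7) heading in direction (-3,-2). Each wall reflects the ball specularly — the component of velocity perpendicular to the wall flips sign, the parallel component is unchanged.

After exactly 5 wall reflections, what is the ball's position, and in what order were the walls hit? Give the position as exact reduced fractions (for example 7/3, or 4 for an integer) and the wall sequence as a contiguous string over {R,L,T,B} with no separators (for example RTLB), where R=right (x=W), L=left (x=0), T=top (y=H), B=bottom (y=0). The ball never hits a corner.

Final position: (9/2,8)
Wall sequence: LBRLT

1. t=4/3 → L at (0,13/3); v=(3,-2)
2. t=13/6 → B at (13/2,0); v=(3,2)
3. t=1/6 → R at (7,1/3); v=(-3,2)
4. t=7/3 → L at (0,5); v=(3,2)
5. t=3/2 → T at (9/2,8); v=(3,-2)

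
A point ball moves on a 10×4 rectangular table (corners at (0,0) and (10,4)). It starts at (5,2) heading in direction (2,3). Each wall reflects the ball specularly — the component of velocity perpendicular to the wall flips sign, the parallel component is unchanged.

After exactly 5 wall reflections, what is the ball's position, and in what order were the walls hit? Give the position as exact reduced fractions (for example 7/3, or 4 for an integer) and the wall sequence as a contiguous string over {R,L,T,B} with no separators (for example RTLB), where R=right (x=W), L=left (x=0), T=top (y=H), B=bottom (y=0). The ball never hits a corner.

1. t=2/3 → T at (19/3,4); v=(2,-3)
2. t=4/3 → B at (9,0); v=(2,3)
3. t=1/2 → R at (10,3/2); v=(-2,3)
4. t=5/6 → T at (25/3,4); v=(-2,-3)
5. t=4/3 → B at (17/3,0); v=(-2,3)

Final position: (17/3,0)
Wall sequence: TBRTB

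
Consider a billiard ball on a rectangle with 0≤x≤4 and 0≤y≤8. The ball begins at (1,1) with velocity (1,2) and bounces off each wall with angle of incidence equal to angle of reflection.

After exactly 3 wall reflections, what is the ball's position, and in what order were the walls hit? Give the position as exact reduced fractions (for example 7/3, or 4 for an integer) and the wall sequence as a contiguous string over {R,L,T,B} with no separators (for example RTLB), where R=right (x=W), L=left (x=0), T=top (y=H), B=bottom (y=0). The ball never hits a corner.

1. t=3 → R at (4,7); v=(-1,2)
2. t=1/2 → T at (7/2,8); v=(-1,-2)
3. t=7/2 → L at (0,1); v=(1,-2)

Final position: (0,1)
Wall sequence: RTL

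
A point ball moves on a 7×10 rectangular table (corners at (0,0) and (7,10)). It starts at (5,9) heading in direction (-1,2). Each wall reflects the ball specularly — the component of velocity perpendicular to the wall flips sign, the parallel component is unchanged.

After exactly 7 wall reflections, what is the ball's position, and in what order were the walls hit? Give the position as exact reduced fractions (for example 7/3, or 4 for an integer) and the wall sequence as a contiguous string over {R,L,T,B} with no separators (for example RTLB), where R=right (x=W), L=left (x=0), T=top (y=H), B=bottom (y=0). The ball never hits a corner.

1. t=1/2 → T at (9/2,10); v=(-1,-2)
2. t=9/2 → L at (0,1); v=(1,-2)
3. t=1/2 → B at (1/2,0); v=(1,2)
4. t=5 → T at (11/2,10); v=(1,-2)
5. t=3/2 → R at (7,7); v=(-1,-2)
6. t=7/2 → B at (7/2,0); v=(-1,2)
7. t=7/2 → L at (0,7); v=(1,2)

Final position: (0,7)
Wall sequence: TLBTRBL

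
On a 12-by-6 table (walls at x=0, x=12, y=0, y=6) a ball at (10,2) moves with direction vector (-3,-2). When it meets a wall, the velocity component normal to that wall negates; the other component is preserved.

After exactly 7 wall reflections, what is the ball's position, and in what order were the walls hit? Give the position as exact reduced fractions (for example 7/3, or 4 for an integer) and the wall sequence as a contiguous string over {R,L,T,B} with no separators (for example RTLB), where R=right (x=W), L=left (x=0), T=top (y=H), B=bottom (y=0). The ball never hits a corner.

1. t=1 → B at (7,0); v=(-3,2)
2. t=7/3 → L at (0,14/3); v=(3,2)
3. t=2/3 → T at (2,6); v=(3,-2)
4. t=3 → B at (11,0); v=(3,2)
5. t=1/3 → R at (12,2/3); v=(-3,2)
6. t=8/3 → T at (4,6); v=(-3,-2)
7. t=4/3 → L at (0,10/3); v=(3,-2)

Final position: (0,10/3)
Wall sequence: BLTBRTL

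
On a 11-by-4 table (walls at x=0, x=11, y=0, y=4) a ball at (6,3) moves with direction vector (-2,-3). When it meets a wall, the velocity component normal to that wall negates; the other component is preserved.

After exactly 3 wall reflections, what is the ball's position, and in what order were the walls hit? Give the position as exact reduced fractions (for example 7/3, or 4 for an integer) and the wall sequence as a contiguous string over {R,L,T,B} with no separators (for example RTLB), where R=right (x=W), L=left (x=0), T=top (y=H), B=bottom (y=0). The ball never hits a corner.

1. t=1 → B at (4,0); v=(-2,3)
2. t=4/3 → T at (4/3,4); v=(-2,-3)
3. t=2/3 → L at (0,2); v=(2,-3)

Final position: (0,2)
Wall sequence: BTL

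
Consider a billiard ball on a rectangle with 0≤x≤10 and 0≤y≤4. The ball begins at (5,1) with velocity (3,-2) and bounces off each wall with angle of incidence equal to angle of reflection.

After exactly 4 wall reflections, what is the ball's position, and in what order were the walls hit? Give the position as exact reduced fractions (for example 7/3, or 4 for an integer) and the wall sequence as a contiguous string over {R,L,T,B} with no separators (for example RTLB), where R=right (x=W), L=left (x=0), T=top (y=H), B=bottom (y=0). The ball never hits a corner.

1. t=1/2 → B at (13/2,0); v=(3,2)
2. t=7/6 → R at (10,7/3); v=(-3,2)
3. t=5/6 → T at (15/2,4); v=(-3,-2)
4. t=2 → B at (3/2,0); v=(-3,2)

Final position: (3/2,0)
Wall sequence: BRTB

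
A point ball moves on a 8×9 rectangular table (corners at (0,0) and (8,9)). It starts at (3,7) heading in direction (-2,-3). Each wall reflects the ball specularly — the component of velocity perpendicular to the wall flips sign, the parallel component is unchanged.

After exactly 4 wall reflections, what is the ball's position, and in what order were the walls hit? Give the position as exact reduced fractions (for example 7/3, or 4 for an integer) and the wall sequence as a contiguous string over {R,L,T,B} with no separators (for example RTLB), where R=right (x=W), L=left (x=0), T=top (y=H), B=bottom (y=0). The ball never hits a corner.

Final position: (8,17/2)
Wall sequence: LBTR

1. t=3/2 → L at (0,5/2); v=(2,-3)
2. t=5/6 → B at (5/3,0); v=(2,3)
3. t=3 → T at (23/3,9); v=(2,-3)
4. t=1/6 → R at (8,17/2); v=(-2,-3)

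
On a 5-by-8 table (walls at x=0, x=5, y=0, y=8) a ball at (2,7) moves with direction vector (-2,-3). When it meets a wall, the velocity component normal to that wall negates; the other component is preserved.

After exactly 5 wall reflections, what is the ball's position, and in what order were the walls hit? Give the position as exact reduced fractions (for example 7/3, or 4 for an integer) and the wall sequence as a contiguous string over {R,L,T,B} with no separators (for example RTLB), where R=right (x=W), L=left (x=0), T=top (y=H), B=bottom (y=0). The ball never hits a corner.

Final position: (0,5)
Wall sequence: LBRTL

1. t=1 → L at (0,4); v=(2,-3)
2. t=4/3 → B at (8/3,0); v=(2,3)
3. t=7/6 → R at (5,7/2); v=(-2,3)
4. t=3/2 → T at (2,8); v=(-2,-3)
5. t=1 → L at (0,5); v=(2,-3)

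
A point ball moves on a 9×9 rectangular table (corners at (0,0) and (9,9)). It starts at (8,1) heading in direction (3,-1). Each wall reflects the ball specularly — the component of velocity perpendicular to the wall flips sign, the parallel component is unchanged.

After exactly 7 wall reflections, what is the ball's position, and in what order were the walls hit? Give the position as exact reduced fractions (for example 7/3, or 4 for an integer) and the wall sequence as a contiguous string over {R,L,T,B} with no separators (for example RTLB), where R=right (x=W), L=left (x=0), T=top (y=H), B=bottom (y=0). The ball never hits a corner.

1. t=1/3 → R at (9,2/3); v=(-3,-1)
2. t=2/3 → B at (7,0); v=(-3,1)
3. t=7/3 → L at (0,7/3); v=(3,1)
4. t=3 → R at (9,16/3); v=(-3,1)
5. t=3 → L at (0,25/3); v=(3,1)
6. t=2/3 → T at (2,9); v=(3,-1)
7. t=7/3 → R at (9,20/3); v=(-3,-1)

Final position: (9,20/3)
Wall sequence: RBLRLTR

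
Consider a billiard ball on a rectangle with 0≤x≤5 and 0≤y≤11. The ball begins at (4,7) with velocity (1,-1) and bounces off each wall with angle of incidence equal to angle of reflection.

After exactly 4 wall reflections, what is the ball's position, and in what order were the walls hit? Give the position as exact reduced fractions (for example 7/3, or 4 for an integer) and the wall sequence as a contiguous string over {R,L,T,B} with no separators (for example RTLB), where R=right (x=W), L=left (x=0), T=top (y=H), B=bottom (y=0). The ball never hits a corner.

1. t=1 → R at (5,6); v=(-1,-1)
2. t=5 → L at (0,1); v=(1,-1)
3. t=1 → B at (1,0); v=(1,1)
4. t=4 → R at (5,4); v=(-1,1)

Final position: (5,4)
Wall sequence: RLBR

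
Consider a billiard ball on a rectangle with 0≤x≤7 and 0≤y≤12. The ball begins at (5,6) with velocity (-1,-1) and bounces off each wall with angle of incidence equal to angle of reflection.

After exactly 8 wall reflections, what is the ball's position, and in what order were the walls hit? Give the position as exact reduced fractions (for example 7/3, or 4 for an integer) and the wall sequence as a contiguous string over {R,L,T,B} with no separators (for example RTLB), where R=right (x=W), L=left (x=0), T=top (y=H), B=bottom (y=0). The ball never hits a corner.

Final position: (0,3)
Wall sequence: LBRTLRBL

1. t=5 → L at (0,1); v=(1,-1)
2. t=1 → B at (1,0); v=(1,1)
3. t=6 → R at (7,6); v=(-1,1)
4. t=6 → T at (1,12); v=(-1,-1)
5. t=1 → L at (0,11); v=(1,-1)
6. t=7 → R at (7,4); v=(-1,-1)
7. t=4 → B at (3,0); v=(-1,1)
8. t=3 → L at (0,3); v=(1,1)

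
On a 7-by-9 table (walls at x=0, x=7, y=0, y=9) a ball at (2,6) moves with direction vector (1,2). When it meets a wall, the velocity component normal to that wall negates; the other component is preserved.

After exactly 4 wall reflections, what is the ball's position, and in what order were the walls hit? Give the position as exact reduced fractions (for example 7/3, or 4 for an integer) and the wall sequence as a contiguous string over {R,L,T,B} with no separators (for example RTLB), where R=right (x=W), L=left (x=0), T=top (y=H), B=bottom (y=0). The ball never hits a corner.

1. t=3/2 → T at (7/2,9); v=(1,-2)
2. t=7/2 → R at (7,2); v=(-1,-2)
3. t=1 → B at (6,0); v=(-1,2)
4. t=9/2 → T at (3/2,9); v=(-1,-2)

Final position: (3/2,9)
Wall sequence: TRBT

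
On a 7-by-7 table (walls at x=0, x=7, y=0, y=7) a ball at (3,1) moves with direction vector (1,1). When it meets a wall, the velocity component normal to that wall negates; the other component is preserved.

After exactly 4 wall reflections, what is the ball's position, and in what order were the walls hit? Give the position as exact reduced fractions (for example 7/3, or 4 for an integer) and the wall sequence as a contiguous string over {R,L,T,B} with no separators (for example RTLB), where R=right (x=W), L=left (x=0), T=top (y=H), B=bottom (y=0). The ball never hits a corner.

Final position: (2,0)
Wall sequence: RTLB

1. t=4 → R at (7,5); v=(-1,1)
2. t=2 → T at (5,7); v=(-1,-1)
3. t=5 → L at (0,2); v=(1,-1)
4. t=2 → B at (2,0); v=(1,1)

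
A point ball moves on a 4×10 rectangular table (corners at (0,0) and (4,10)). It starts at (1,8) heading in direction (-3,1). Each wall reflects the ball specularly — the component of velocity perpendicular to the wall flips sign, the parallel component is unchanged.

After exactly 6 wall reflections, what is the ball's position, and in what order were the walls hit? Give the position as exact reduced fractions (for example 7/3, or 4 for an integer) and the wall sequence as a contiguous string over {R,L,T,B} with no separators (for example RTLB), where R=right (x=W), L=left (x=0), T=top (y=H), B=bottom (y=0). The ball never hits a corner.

Final position: (0,19/3)
Wall sequence: LRTLRL

1. t=1/3 → L at (0,25/3); v=(3,1)
2. t=4/3 → R at (4,29/3); v=(-3,1)
3. t=1/3 → T at (3,10); v=(-3,-1)
4. t=1 → L at (0,9); v=(3,-1)
5. t=4/3 → R at (4,23/3); v=(-3,-1)
6. t=4/3 → L at (0,19/3); v=(3,-1)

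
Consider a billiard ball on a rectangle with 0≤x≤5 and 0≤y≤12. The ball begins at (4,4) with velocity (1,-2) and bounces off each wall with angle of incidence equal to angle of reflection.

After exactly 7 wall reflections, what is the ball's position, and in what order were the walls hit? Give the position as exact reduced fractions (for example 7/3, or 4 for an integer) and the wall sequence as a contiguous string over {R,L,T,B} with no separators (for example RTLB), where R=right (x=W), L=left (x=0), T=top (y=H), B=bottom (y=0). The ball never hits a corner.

Final position: (0,4)
Wall sequence: RBLTRBL

1. t=1 → R at (5,2); v=(-1,-2)
2. t=1 → B at (4,0); v=(-1,2)
3. t=4 → L at (0,8); v=(1,2)
4. t=2 → T at (2,12); v=(1,-2)
5. t=3 → R at (5,6); v=(-1,-2)
6. t=3 → B at (2,0); v=(-1,2)
7. t=2 → L at (0,4); v=(1,2)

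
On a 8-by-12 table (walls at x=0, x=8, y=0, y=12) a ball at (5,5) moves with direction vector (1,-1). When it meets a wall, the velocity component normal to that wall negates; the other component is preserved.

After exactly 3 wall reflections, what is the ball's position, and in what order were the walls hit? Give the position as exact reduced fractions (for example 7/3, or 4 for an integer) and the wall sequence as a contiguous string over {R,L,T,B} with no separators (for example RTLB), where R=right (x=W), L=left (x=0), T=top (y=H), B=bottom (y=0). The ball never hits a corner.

1. t=3 → R at (8,2); v=(-1,-1)
2. t=2 → B at (6,0); v=(-1,1)
3. t=6 → L at (0,6); v=(1,1)

Final position: (0,6)
Wall sequence: RBL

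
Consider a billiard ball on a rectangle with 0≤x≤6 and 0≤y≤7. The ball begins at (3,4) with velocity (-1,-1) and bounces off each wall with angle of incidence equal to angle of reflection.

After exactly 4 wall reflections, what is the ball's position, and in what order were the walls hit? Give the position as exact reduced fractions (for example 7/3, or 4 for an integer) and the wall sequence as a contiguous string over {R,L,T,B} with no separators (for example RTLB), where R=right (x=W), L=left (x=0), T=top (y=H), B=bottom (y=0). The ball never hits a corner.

Final position: (4,7)
Wall sequence: LBRT

1. t=3 → L at (0,1); v=(1,-1)
2. t=1 → B at (1,0); v=(1,1)
3. t=5 → R at (6,5); v=(-1,1)
4. t=2 → T at (4,7); v=(-1,-1)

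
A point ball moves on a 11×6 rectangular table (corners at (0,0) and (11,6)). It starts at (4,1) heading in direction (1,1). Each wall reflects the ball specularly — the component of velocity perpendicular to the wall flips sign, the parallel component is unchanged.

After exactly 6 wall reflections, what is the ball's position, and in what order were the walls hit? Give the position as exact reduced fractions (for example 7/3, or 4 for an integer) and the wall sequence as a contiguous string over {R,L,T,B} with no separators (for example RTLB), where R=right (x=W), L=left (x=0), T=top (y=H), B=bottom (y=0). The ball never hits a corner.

1. t=5 → T at (9,6); v=(1,-1)
2. t=2 → R at (11,4); v=(-1,-1)
3. t=4 → B at (7,0); v=(-1,1)
4. t=6 → T at (1,6); v=(-1,-1)
5. t=1 → L at (0,5); v=(1,-1)
6. t=5 → B at (5,0); v=(1,1)

Final position: (5,0)
Wall sequence: TRBTLB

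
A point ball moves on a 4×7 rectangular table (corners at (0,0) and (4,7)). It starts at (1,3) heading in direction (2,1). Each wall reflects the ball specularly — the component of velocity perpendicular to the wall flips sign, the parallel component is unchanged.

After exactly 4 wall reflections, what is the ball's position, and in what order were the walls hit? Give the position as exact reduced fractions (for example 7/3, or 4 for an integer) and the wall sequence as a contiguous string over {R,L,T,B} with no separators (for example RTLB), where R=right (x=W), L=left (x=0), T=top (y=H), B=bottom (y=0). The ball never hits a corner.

Final position: (4,11/2)
Wall sequence: RLTR

1. t=3/2 → R at (4,9/2); v=(-2,1)
2. t=2 → L at (0,13/2); v=(2,1)
3. t=1/2 → T at (1,7); v=(2,-1)
4. t=3/2 → R at (4,11/2); v=(-2,-1)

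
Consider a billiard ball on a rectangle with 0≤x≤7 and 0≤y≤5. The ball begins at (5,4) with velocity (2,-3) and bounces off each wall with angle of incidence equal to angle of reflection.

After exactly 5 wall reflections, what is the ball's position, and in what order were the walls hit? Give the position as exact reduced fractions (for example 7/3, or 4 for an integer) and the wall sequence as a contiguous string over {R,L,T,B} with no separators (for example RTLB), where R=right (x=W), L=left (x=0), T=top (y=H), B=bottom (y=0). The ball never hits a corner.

Final position: (1/3,0)
Wall sequence: RBTLB

1. t=1 → R at (7,1); v=(-2,-3)
2. t=1/3 → B at (19/3,0); v=(-2,3)
3. t=5/3 → T at (3,5); v=(-2,-3)
4. t=3/2 → L at (0,1/2); v=(2,-3)
5. t=1/6 → B at (1/3,0); v=(2,3)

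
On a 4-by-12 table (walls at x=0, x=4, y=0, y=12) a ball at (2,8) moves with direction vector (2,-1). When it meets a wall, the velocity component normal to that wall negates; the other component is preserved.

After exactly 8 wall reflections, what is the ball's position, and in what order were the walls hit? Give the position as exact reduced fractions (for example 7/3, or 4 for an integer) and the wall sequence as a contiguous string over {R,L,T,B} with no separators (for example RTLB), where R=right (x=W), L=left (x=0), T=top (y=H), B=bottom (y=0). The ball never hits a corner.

1. t=1 → R at (4,7); v=(-2,-1)
2. t=2 → L at (0,5); v=(2,-1)
3. t=2 → R at (4,3); v=(-2,-1)
4. t=2 → L at (0,1); v=(2,-1)
5. t=1 → B at (2,0); v=(2,1)
6. t=1 → R at (4,1); v=(-2,1)
7. t=2 → L at (0,3); v=(2,1)
8. t=2 → R at (4,5); v=(-2,1)

Final position: (4,5)
Wall sequence: RLRLBRLR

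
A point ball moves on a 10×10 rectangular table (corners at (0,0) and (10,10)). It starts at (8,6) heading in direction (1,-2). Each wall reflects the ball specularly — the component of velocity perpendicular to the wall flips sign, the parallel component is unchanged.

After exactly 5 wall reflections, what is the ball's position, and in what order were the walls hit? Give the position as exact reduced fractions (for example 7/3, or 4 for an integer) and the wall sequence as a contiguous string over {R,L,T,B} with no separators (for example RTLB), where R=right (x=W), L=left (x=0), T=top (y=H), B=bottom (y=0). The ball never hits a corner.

1. t=2 → R at (10,2); v=(-1,-2)
2. t=1 → B at (9,0); v=(-1,2)
3. t=5 → T at (4,10); v=(-1,-2)
4. t=4 → L at (0,2); v=(1,-2)
5. t=1 → B at (1,0); v=(1,2)

Final position: (1,0)
Wall sequence: RBTLB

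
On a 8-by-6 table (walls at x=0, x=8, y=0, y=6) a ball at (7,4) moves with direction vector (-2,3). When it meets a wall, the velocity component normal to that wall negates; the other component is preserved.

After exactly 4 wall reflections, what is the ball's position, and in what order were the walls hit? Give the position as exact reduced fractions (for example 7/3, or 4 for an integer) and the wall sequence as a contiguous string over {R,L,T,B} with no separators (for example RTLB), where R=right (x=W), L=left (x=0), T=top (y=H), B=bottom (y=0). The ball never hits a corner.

Final position: (7/3,6)
Wall sequence: TBLT

1. t=2/3 → T at (17/3,6); v=(-2,-3)
2. t=2 → B at (5/3,0); v=(-2,3)
3. t=5/6 → L at (0,5/2); v=(2,3)
4. t=7/6 → T at (7/3,6); v=(2,-3)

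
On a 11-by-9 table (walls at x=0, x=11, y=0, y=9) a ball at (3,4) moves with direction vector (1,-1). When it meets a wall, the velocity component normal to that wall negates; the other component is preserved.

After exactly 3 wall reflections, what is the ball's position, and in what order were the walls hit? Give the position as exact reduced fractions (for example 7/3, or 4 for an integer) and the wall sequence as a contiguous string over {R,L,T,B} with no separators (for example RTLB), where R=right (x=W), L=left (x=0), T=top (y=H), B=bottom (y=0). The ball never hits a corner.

1. t=4 → B at (7,0); v=(1,1)
2. t=4 → R at (11,4); v=(-1,1)
3. t=5 → T at (6,9); v=(-1,-1)

Final position: (6,9)
Wall sequence: BRT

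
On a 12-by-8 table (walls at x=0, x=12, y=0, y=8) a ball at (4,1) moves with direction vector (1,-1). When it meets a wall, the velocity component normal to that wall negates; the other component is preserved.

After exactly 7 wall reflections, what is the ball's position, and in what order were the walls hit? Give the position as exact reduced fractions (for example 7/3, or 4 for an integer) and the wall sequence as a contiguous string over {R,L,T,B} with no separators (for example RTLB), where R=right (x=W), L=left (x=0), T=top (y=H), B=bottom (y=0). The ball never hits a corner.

Final position: (12,1)
Wall sequence: BRTBLTR

1. t=1 → B at (5,0); v=(1,1)
2. t=7 → R at (12,7); v=(-1,1)
3. t=1 → T at (11,8); v=(-1,-1)
4. t=8 → B at (3,0); v=(-1,1)
5. t=3 → L at (0,3); v=(1,1)
6. t=5 → T at (5,8); v=(1,-1)
7. t=7 → R at (12,1); v=(-1,-1)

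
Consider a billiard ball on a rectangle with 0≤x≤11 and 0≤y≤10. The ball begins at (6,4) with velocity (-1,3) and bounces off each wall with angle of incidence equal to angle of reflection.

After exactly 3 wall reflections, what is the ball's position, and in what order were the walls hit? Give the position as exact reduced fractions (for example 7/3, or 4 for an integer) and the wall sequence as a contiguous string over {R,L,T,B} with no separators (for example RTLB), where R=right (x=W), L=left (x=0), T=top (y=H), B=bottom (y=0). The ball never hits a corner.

Final position: (0,2)
Wall sequence: TBL

1. t=2 → T at (4,10); v=(-1,-3)
2. t=10/3 → B at (2/3,0); v=(-1,3)
3. t=2/3 → L at (0,2); v=(1,3)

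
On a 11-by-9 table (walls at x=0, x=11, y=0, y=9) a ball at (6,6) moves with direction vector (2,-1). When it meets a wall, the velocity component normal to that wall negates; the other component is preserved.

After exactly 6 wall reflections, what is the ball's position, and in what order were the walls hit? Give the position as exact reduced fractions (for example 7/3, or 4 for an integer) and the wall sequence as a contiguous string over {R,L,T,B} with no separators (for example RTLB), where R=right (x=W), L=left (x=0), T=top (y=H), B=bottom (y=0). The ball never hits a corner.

Final position: (0,5)
Wall sequence: RBLRTL

1. t=5/2 → R at (11,7/2); v=(-2,-1)
2. t=7/2 → B at (4,0); v=(-2,1)
3. t=2 → L at (0,2); v=(2,1)
4. t=11/2 → R at (11,15/2); v=(-2,1)
5. t=3/2 → T at (8,9); v=(-2,-1)
6. t=4 → L at (0,5); v=(2,-1)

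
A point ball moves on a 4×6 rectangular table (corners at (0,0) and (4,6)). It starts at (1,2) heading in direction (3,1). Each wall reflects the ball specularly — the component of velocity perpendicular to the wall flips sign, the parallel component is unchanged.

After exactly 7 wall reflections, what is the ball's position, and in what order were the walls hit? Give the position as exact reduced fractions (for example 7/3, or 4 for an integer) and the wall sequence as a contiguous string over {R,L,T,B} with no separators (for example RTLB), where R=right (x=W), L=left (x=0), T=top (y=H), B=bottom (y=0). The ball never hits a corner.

1. t=1 → R at (4,3); v=(-3,1)
2. t=4/3 → L at (0,13/3); v=(3,1)
3. t=4/3 → R at (4,17/3); v=(-3,1)
4. t=1/3 → T at (3,6); v=(-3,-1)
5. t=1 → L at (0,5); v=(3,-1)
6. t=4/3 → R at (4,11/3); v=(-3,-1)
7. t=4/3 → L at (0,7/3); v=(3,-1)

Final position: (0,7/3)
Wall sequence: RLRTLRL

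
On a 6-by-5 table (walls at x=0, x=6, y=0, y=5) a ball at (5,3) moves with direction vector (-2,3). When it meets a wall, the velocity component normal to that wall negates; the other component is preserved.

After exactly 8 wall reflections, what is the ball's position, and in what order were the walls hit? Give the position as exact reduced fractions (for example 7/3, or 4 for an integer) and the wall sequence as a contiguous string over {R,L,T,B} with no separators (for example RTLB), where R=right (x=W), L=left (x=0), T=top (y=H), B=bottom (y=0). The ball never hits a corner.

Final position: (0,3/2)
Wall sequence: TBLTRBTL

1. t=2/3 → T at (11/3,5); v=(-2,-3)
2. t=5/3 → B at (1/3,0); v=(-2,3)
3. t=1/6 → L at (0,1/2); v=(2,3)
4. t=3/2 → T at (3,5); v=(2,-3)
5. t=3/2 → R at (6,1/2); v=(-2,-3)
6. t=1/6 → B at (17/3,0); v=(-2,3)
7. t=5/3 → T at (7/3,5); v=(-2,-3)
8. t=7/6 → L at (0,3/2); v=(2,-3)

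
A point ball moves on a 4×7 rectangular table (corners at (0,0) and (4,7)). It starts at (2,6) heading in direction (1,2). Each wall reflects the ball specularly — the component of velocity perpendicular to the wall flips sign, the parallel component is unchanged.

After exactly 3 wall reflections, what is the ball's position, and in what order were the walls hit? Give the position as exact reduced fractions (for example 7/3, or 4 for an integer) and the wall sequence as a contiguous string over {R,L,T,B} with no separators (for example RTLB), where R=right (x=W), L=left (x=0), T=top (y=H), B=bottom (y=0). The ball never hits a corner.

1. t=1/2 → T at (5/2,7); v=(1,-2)
2. t=3/2 → R at (4,4); v=(-1,-2)
3. t=2 → B at (2,0); v=(-1,2)

Final position: (2,0)
Wall sequence: TRB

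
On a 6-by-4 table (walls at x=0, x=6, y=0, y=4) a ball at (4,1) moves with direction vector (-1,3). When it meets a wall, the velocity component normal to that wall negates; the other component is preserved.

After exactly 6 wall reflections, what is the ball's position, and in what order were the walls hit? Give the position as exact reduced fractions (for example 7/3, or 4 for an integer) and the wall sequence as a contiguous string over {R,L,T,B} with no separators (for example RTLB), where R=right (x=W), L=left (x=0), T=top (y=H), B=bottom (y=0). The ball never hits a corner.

1. t=1 → T at (3,4); v=(-1,-3)
2. t=4/3 → B at (5/3,0); v=(-1,3)
3. t=4/3 → T at (1/3,4); v=(-1,-3)
4. t=1/3 → L at (0,3); v=(1,-3)
5. t=1 → B at (1,0); v=(1,3)
6. t=4/3 → T at (7/3,4); v=(1,-3)

Final position: (7/3,4)
Wall sequence: TBTLBT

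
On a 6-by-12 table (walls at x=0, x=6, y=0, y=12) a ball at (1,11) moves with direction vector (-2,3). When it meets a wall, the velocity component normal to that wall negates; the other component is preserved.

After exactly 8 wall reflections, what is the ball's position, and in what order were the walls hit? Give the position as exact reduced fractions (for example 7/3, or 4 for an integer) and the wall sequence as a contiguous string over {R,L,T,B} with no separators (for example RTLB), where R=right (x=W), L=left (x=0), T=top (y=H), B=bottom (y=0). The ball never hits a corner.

Final position: (1/3,0)
Wall sequence: TLRBLTRB

1. t=1/3 → T at (1/3,12); v=(-2,-3)
2. t=1/6 → L at (0,23/2); v=(2,-3)
3. t=3 → R at (6,5/2); v=(-2,-3)
4. t=5/6 → B at (13/3,0); v=(-2,3)
5. t=13/6 → L at (0,13/2); v=(2,3)
6. t=11/6 → T at (11/3,12); v=(2,-3)
7. t=7/6 → R at (6,17/2); v=(-2,-3)
8. t=17/6 → B at (1/3,0); v=(-2,3)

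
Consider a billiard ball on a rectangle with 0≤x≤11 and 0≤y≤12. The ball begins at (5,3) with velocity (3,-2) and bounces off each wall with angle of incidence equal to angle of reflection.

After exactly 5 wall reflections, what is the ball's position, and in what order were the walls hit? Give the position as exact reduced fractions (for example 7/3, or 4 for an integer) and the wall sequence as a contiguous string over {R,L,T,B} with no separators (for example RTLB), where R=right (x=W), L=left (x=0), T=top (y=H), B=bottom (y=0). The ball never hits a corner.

Final position: (11,25/3)
Wall sequence: BRLTR

1. t=3/2 → B at (19/2,0); v=(3,2)
2. t=1/2 → R at (11,1); v=(-3,2)
3. t=11/3 → L at (0,25/3); v=(3,2)
4. t=11/6 → T at (11/2,12); v=(3,-2)
5. t=11/6 → R at (11,25/3); v=(-3,-2)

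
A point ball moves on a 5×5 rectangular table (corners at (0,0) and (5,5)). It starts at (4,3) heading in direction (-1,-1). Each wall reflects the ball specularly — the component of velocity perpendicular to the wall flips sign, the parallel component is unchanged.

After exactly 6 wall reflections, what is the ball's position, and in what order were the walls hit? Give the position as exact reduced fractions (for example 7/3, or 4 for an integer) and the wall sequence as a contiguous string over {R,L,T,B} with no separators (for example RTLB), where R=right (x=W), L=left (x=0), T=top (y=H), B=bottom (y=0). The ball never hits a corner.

1. t=3 → B at (1,0); v=(-1,1)
2. t=1 → L at (0,1); v=(1,1)
3. t=4 → T at (4,5); v=(1,-1)
4. t=1 → R at (5,4); v=(-1,-1)
5. t=4 → B at (1,0); v=(-1,1)
6. t=1 → L at (0,1); v=(1,1)

Final position: (0,1)
Wall sequence: BLTRBL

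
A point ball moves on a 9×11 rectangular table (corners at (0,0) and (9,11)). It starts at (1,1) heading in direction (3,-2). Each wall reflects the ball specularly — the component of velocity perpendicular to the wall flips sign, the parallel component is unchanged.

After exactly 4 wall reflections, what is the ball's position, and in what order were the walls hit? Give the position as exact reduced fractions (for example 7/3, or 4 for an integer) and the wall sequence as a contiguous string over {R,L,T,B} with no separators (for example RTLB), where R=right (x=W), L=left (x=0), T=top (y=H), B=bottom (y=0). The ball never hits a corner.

Final position: (1,11)
Wall sequence: BRLT

1. t=1/2 → B at (5/2,0); v=(3,2)
2. t=13/6 → R at (9,13/3); v=(-3,2)
3. t=3 → L at (0,31/3); v=(3,2)
4. t=1/3 → T at (1,11); v=(3,-2)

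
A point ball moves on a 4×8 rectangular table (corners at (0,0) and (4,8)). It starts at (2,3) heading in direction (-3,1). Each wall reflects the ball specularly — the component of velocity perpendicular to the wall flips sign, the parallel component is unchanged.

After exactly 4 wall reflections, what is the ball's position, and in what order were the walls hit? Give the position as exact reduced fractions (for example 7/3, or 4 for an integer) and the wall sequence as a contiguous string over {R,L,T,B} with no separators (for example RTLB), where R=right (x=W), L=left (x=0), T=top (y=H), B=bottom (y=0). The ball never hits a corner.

1. t=2/3 → L at (0,11/3); v=(3,1)
2. t=4/3 → R at (4,5); v=(-3,1)
3. t=4/3 → L at (0,19/3); v=(3,1)
4. t=4/3 → R at (4,23/3); v=(-3,1)

Final position: (4,23/3)
Wall sequence: LRLR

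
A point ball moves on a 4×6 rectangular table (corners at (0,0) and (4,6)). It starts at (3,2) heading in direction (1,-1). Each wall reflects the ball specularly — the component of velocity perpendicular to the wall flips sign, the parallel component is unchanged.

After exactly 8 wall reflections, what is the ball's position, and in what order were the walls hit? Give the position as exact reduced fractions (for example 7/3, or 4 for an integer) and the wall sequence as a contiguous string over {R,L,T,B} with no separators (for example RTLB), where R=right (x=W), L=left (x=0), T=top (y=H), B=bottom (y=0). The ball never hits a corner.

1. t=1 → R at (4,1); v=(-1,-1)
2. t=1 → B at (3,0); v=(-1,1)
3. t=3 → L at (0,3); v=(1,1)
4. t=3 → T at (3,6); v=(1,-1)
5. t=1 → R at (4,5); v=(-1,-1)
6. t=4 → L at (0,1); v=(1,-1)
7. t=1 → B at (1,0); v=(1,1)
8. t=3 → R at (4,3); v=(-1,1)

Final position: (4,3)
Wall sequence: RBLTRLBR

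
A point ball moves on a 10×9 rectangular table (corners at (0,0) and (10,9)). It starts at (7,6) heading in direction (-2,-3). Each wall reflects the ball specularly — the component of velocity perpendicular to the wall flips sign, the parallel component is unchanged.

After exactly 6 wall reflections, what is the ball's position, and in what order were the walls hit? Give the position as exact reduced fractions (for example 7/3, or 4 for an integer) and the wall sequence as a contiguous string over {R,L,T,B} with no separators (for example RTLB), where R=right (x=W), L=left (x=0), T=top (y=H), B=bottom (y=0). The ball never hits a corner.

Final position: (5,9)
Wall sequence: BLTBRT

1. t=2 → B at (3,0); v=(-2,3)
2. t=3/2 → L at (0,9/2); v=(2,3)
3. t=3/2 → T at (3,9); v=(2,-3)
4. t=3 → B at (9,0); v=(2,3)
5. t=1/2 → R at (10,3/2); v=(-2,3)
6. t=5/2 → T at (5,9); v=(-2,-3)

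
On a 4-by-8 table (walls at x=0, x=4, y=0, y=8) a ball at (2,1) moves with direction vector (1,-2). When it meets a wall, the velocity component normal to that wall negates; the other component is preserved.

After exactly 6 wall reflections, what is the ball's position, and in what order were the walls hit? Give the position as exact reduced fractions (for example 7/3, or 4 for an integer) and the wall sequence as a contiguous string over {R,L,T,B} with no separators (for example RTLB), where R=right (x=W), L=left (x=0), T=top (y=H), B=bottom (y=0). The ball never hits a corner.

Final position: (4,3)
Wall sequence: BRTLBR

1. t=1/2 → B at (5/2,0); v=(1,2)
2. t=3/2 → R at (4,3); v=(-1,2)
3. t=5/2 → T at (3/2,8); v=(-1,-2)
4. t=3/2 → L at (0,5); v=(1,-2)
5. t=5/2 → B at (5/2,0); v=(1,2)
6. t=3/2 → R at (4,3); v=(-1,2)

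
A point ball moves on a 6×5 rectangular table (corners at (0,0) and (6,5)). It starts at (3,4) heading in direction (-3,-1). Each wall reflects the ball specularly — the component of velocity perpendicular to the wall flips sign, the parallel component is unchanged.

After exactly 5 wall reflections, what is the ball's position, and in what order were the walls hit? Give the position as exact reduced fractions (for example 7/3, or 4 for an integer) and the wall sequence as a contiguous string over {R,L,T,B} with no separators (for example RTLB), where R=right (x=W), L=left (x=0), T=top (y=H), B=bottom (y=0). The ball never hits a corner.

Final position: (6,3)
Wall sequence: LRBLR

1. t=1 → L at (0,3); v=(3,-1)
2. t=2 → R at (6,1); v=(-3,-1)
3. t=1 → B at (3,0); v=(-3,1)
4. t=1 → L at (0,1); v=(3,1)
5. t=2 → R at (6,3); v=(-3,1)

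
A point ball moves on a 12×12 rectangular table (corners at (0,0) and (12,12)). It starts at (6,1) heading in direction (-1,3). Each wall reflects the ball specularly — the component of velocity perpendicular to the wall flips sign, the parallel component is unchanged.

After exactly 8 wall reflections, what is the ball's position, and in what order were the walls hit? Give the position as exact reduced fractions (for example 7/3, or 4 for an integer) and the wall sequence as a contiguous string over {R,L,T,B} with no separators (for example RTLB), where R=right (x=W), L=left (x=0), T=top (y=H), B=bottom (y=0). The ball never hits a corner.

Final position: (19/3,0)
Wall sequence: TLBTBRTB

1. t=11/3 → T at (7/3,12); v=(-1,-3)
2. t=7/3 → L at (0,5); v=(1,-3)
3. t=5/3 → B at (5/3,0); v=(1,3)
4. t=4 → T at (17/3,12); v=(1,-3)
5. t=4 → B at (29/3,0); v=(1,3)
6. t=7/3 → R at (12,7); v=(-1,3)
7. t=5/3 → T at (31/3,12); v=(-1,-3)
8. t=4 → B at (19/3,0); v=(-1,3)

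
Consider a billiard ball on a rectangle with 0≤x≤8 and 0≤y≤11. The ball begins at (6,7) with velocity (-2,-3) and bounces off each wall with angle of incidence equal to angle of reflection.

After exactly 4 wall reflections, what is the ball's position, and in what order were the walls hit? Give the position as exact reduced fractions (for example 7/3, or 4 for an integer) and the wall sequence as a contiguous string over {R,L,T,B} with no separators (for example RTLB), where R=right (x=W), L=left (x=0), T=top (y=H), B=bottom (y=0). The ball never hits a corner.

Final position: (8,8)
Wall sequence: BLTR

1. t=7/3 → B at (4/3,0); v=(-2,3)
2. t=2/3 → L at (0,2); v=(2,3)
3. t=3 → T at (6,11); v=(2,-3)
4. t=1 → R at (8,8); v=(-2,-3)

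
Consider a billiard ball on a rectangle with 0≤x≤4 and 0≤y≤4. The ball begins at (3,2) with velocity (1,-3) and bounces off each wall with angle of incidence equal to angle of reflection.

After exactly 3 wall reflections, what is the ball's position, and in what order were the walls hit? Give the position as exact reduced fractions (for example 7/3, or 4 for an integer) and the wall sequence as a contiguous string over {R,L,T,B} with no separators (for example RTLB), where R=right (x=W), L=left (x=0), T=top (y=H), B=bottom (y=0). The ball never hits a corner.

1. t=2/3 → B at (11/3,0); v=(1,3)
2. t=1/3 → R at (4,1); v=(-1,3)
3. t=1 → T at (3,4); v=(-1,-3)

Final position: (3,4)
Wall sequence: BRT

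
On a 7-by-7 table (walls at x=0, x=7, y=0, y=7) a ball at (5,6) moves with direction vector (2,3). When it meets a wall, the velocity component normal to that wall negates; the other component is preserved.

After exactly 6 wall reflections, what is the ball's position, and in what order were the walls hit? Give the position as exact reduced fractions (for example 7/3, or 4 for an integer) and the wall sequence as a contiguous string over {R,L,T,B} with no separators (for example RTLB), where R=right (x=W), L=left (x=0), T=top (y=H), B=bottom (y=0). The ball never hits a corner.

1. t=1/3 → T at (17/3,7); v=(2,-3)
2. t=2/3 → R at (7,5); v=(-2,-3)
3. t=5/3 → B at (11/3,0); v=(-2,3)
4. t=11/6 → L at (0,11/2); v=(2,3)
5. t=1/2 → T at (1,7); v=(2,-3)
6. t=7/3 → B at (17/3,0); v=(2,3)

Final position: (17/3,0)
Wall sequence: TRBLTB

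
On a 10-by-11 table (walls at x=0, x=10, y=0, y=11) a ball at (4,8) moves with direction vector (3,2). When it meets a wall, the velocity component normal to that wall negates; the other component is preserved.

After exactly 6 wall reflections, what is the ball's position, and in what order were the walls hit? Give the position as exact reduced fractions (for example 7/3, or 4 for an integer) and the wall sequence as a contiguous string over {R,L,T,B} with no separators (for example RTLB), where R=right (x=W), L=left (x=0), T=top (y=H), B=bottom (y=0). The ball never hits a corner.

1. t=3/2 → T at (17/2,11); v=(3,-2)
2. t=1/2 → R at (10,10); v=(-3,-2)
3. t=10/3 → L at (0,10/3); v=(3,-2)
4. t=5/3 → B at (5,0); v=(3,2)
5. t=5/3 → R at (10,10/3); v=(-3,2)
6. t=10/3 → L at (0,10); v=(3,2)

Final position: (0,10)
Wall sequence: TRLBRL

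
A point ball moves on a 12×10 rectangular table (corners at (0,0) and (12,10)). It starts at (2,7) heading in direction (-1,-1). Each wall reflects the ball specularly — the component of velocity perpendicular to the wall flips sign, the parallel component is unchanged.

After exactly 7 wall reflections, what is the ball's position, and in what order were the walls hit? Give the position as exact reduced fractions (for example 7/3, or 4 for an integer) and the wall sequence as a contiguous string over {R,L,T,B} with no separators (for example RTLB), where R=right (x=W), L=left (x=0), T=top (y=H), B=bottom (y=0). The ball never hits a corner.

1. t=2 → L at (0,5); v=(1,-1)
2. t=5 → B at (5,0); v=(1,1)
3. t=7 → R at (12,7); v=(-1,1)
4. t=3 → T at (9,10); v=(-1,-1)
5. t=9 → L at (0,1); v=(1,-1)
6. t=1 → B at (1,0); v=(1,1)
7. t=10 → T at (11,10); v=(1,-1)

Final position: (11,10)
Wall sequence: LBRTLBT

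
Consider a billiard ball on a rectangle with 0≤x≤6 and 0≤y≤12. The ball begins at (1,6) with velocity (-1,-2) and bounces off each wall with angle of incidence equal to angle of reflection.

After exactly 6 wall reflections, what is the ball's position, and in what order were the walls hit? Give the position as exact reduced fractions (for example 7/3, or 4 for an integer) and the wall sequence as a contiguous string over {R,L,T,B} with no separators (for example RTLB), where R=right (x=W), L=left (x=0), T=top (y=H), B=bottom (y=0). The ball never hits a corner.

Final position: (2,0)
Wall sequence: LBRTLB

1. t=1 → L at (0,4); v=(1,-2)
2. t=2 → B at (2,0); v=(1,2)
3. t=4 → R at (6,8); v=(-1,2)
4. t=2 → T at (4,12); v=(-1,-2)
5. t=4 → L at (0,4); v=(1,-2)
6. t=2 → B at (2,0); v=(1,2)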